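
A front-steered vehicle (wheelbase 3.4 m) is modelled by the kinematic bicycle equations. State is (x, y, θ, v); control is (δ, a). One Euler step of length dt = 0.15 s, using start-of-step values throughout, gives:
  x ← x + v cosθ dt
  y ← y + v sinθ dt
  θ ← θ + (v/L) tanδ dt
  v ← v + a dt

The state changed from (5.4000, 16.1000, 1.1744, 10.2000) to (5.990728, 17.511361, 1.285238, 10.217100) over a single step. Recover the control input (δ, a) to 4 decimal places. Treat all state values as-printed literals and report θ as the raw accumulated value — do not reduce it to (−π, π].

a = (v'−v)/dt = (0.017100)/0.15 = 0.1140
Δθ = θ'−θ = 0.110838;  (v·dt/L) = 10.2000·0.15/3.4 = 0.450000
tan δ = Δθ·L/(v·dt) = 0.246307  →  δ = 0.2415

δ = 0.2415, a = 0.1140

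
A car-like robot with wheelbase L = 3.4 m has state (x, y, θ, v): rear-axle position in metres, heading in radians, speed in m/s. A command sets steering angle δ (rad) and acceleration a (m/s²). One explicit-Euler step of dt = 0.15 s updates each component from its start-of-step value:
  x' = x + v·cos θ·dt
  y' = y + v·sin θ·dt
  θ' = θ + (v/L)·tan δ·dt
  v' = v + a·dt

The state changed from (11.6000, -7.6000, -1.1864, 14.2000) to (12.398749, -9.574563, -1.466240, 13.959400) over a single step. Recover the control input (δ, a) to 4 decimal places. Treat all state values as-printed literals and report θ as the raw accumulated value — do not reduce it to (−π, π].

δ = -0.4201, a = -1.6040

a = (v'−v)/dt = (-0.240600)/0.15 = -1.6040
Δθ = θ'−θ = -0.279840;  (v·dt/L) = 14.2000·0.15/3.4 = 0.626471
tan δ = Δθ·L/(v·dt) = -0.446693  →  δ = -0.4201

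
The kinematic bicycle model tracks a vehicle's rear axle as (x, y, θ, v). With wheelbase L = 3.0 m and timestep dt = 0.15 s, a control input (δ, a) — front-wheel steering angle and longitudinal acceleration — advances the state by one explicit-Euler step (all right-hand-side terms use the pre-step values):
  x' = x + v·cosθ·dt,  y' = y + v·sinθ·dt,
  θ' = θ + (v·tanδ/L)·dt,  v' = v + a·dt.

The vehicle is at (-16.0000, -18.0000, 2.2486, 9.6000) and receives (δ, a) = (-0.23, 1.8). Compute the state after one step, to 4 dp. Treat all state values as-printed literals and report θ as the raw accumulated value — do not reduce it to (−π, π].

x' = -16.0000 + 9.6000·cos(2.2486)·0.15 = -16.9030
y' = -18.0000 + 9.6000·sin(2.2486)·0.15 = -16.8783
θ' = 2.2486 + (9.6000/3.0)·tan(-0.23)·0.15 = 2.1362
v' = 9.6000 + 1.8000·0.15 = 9.8700

(-16.9030, -16.8783, 2.1362, 9.8700)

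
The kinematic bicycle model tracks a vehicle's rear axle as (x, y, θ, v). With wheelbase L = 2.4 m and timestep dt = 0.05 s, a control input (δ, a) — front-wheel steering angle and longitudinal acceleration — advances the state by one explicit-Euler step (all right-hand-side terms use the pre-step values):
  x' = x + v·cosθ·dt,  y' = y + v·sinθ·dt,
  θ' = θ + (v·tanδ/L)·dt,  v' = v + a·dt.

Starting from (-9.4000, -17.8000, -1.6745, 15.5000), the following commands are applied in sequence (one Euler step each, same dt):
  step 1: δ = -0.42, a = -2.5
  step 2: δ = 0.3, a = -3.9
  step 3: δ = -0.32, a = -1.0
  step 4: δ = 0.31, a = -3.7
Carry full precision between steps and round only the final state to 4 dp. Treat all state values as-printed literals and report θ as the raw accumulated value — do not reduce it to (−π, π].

(-9.9712, -20.7990, -1.7235, 14.9450)

after step 1 (δ=-0.42, a=-2.5): (-9.480226, -18.570836, -1.818706, 15.375000)
after step 2 (δ=0.3, a=-3.9): (-9.668861, -19.316084, -1.719621, 15.180000)
after step 3 (δ=-0.32, a=-1.0): (-9.781402, -20.066694, -1.824423, 15.130000)
after step 4 (δ=0.31, a=-3.7): (-9.971221, -20.798992, -1.723453, 14.945000)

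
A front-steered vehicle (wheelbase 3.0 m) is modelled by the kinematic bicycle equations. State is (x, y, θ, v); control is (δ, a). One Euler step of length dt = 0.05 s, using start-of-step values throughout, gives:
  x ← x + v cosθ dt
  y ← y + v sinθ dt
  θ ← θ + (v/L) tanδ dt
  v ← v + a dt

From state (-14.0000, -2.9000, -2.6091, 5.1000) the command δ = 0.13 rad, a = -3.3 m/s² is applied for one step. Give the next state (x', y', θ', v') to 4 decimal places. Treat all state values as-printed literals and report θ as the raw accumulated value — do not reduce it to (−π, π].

x' = -14.0000 + 5.1000·cos(-2.6091)·0.05 = -14.2197
y' = -2.9000 + 5.1000·sin(-2.6091)·0.05 = -3.0295
θ' = -2.6091 + (5.1000/3.0)·tan(0.13)·0.05 = -2.5980
v' = 5.1000 − 3.3000·0.05 = 4.9350

(-14.2197, -3.0295, -2.5980, 4.9350)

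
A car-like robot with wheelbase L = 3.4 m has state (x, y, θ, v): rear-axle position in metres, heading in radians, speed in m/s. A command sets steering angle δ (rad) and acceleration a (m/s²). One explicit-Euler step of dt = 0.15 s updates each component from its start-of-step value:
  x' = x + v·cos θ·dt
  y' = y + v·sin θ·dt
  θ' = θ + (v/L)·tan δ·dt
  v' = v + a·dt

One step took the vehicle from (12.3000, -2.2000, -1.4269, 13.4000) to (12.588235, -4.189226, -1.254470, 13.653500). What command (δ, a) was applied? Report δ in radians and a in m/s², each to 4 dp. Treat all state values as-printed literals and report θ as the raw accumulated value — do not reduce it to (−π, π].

δ = 0.2838, a = 1.6900

a = (v'−v)/dt = (0.253500)/0.15 = 1.6900
Δθ = θ'−θ = 0.172430;  (v·dt/L) = 13.4000·0.15/3.4 = 0.591176
tan δ = Δθ·L/(v·dt) = 0.291673  →  δ = 0.2838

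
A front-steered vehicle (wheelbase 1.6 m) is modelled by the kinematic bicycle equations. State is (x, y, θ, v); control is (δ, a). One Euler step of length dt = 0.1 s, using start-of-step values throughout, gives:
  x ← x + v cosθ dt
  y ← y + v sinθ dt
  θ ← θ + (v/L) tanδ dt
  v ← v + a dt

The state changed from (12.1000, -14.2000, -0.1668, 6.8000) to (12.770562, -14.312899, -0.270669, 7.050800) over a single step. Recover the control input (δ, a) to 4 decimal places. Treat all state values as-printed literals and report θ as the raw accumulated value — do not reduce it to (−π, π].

a = (v'−v)/dt = (0.250800)/0.1 = 2.5080
Δθ = θ'−θ = -0.103869;  (v·dt/L) = 6.8000·0.1/1.6 = 0.425000
tan δ = Δθ·L/(v·dt) = -0.244398  →  δ = -0.2397

δ = -0.2397, a = 2.5080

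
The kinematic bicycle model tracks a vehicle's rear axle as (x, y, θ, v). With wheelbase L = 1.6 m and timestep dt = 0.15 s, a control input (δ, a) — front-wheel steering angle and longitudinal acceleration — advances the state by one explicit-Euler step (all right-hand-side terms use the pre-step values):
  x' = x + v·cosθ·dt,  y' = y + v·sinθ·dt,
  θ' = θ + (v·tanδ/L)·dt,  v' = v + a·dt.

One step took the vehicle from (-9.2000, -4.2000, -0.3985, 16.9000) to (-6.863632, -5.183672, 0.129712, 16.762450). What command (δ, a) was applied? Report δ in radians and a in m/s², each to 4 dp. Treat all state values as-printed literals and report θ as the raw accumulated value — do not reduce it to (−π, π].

δ = 0.3218, a = -0.9170

a = (v'−v)/dt = (-0.137550)/0.15 = -0.9170
Δθ = θ'−θ = 0.528212;  (v·dt/L) = 16.9000·0.15/1.6 = 1.584375
tan δ = Δθ·L/(v·dt) = 0.333388  →  δ = 0.3218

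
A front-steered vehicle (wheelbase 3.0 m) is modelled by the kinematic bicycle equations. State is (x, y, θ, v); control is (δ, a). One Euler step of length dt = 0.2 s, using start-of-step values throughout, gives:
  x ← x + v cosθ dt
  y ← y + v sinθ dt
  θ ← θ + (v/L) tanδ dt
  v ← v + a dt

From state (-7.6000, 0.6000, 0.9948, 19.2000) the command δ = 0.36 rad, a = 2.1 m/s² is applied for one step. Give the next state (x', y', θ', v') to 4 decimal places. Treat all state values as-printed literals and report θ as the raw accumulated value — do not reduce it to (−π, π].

(-5.5085, 3.8204, 1.4766, 19.6200)

x' = -7.6000 + 19.2000·cos(0.9948)·0.2 = -5.5085
y' = 0.6000 + 19.2000·sin(0.9948)·0.2 = 3.8204
θ' = 0.9948 + (19.2000/3.0)·tan(0.36)·0.2 = 1.4766
v' = 19.2000 + 2.1000·0.2 = 19.6200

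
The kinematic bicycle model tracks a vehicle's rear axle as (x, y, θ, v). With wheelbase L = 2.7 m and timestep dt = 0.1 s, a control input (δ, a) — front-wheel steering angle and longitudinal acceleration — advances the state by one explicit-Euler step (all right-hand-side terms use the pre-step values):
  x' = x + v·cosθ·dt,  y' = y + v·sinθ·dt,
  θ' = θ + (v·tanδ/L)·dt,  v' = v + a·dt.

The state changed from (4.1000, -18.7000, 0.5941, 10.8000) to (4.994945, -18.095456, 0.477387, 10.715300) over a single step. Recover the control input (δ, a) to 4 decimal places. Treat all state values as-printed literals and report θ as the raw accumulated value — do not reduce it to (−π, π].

δ = -0.2839, a = -0.8470

a = (v'−v)/dt = (-0.084700)/0.1 = -0.8470
Δθ = θ'−θ = -0.116713;  (v·dt/L) = 10.8000·0.1/2.7 = 0.400000
tan δ = Δθ·L/(v·dt) = -0.291782  →  δ = -0.2839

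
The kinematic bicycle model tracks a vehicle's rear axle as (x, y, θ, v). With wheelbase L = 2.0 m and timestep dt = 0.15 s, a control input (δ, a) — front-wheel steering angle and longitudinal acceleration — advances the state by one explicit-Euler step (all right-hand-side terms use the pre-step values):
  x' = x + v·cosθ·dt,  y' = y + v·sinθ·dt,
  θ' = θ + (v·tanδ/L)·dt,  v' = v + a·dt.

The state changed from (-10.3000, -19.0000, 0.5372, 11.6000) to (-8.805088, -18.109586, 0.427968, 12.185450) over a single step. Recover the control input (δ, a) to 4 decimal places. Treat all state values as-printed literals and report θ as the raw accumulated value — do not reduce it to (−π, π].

a = (v'−v)/dt = (0.585450)/0.15 = 3.9030
Δθ = θ'−θ = -0.109232;  (v·dt/L) = 11.6000·0.15/2.0 = 0.870000
tan δ = Δθ·L/(v·dt) = -0.125554  →  δ = -0.1249

δ = -0.1249, a = 3.9030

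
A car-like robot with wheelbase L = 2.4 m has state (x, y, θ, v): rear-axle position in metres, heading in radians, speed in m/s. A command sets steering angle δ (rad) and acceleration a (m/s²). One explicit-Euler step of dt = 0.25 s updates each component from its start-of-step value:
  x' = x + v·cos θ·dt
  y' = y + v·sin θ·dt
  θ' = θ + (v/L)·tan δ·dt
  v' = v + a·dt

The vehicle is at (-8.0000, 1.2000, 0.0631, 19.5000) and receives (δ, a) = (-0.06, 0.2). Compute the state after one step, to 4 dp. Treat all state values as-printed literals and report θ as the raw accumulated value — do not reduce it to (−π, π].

(-3.1347, 1.5074, -0.0589, 19.5500)

x' = -8.0000 + 19.5000·cos(0.0631)·0.25 = -3.1347
y' = 1.2000 + 19.5000·sin(0.0631)·0.25 = 1.5074
θ' = 0.0631 + (19.5000/2.4)·tan(-0.06)·0.25 = -0.0589
v' = 19.5000 + 0.2000·0.25 = 19.5500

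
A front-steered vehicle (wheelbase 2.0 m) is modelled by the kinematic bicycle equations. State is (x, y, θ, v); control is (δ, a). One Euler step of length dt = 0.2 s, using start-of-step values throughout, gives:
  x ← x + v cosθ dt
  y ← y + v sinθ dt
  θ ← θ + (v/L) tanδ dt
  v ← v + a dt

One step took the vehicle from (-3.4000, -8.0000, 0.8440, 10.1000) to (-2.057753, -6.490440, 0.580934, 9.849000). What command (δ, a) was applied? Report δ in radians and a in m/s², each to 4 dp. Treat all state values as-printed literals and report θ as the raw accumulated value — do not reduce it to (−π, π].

δ = -0.2548, a = -1.2550

a = (v'−v)/dt = (-0.251000)/0.2 = -1.2550
Δθ = θ'−θ = -0.263066;  (v·dt/L) = 10.1000·0.2/2.0 = 1.010000
tan δ = Δθ·L/(v·dt) = -0.260461  →  δ = -0.2548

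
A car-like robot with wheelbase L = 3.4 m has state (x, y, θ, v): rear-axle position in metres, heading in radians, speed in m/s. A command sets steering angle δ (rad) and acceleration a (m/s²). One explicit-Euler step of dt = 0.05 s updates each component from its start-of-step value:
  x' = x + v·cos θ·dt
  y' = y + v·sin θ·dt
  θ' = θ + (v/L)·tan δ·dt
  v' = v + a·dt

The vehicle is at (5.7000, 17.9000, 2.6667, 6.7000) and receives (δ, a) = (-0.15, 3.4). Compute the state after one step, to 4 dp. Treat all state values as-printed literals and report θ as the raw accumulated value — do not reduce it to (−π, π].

(5.4021, 18.0532, 2.6518, 6.8700)

x' = 5.7000 + 6.7000·cos(2.6667)·0.05 = 5.4021
y' = 17.9000 + 6.7000·sin(2.6667)·0.05 = 18.0532
θ' = 2.6667 + (6.7000/3.4)·tan(-0.15)·0.05 = 2.6518
v' = 6.7000 + 3.4000·0.05 = 6.8700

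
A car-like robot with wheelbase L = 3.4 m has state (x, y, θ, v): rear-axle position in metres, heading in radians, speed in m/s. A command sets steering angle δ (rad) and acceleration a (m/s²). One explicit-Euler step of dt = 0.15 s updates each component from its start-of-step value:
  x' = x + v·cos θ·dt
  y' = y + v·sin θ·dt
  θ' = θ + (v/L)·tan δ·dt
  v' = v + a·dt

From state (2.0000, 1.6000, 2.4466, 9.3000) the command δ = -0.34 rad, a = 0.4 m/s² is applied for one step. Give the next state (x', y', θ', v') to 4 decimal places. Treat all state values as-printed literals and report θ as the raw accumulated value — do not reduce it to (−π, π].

x' = 2.0000 + 9.3000·cos(2.4466)·0.15 = 0.9286
y' = 1.6000 + 9.3000·sin(2.4466)·0.15 = 2.4933
θ' = 2.4466 + (9.3000/3.4)·tan(-0.34)·0.15 = 2.3015
v' = 9.3000 + 0.4000·0.15 = 9.3600

(0.9286, 2.4933, 2.3015, 9.3600)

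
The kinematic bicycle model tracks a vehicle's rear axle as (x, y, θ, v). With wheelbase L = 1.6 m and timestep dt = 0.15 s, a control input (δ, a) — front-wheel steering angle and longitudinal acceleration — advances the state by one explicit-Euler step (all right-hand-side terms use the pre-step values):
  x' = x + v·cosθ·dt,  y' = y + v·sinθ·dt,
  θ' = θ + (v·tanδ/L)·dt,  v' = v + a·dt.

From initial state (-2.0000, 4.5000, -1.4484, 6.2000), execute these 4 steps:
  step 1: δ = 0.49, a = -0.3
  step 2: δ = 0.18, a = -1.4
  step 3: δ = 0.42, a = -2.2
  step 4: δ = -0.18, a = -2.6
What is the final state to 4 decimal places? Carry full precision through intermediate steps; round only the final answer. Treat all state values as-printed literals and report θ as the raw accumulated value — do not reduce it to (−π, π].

after step 1 (δ=0.49, a=-0.3): (-1.886455, 3.576957, -1.138368, 6.155000)
after step 2 (δ=0.18, a=-1.4): (-1.499543, 2.738692, -1.033366, 5.945000)
after step 3 (δ=0.42, a=-2.2): (-1.043029, 1.972654, -0.784472, 5.615000)
after step 4 (δ=-0.18, a=-2.6): (-0.446917, 1.377646, -0.880262, 5.225000)

(-0.4469, 1.3776, -0.8803, 5.2250)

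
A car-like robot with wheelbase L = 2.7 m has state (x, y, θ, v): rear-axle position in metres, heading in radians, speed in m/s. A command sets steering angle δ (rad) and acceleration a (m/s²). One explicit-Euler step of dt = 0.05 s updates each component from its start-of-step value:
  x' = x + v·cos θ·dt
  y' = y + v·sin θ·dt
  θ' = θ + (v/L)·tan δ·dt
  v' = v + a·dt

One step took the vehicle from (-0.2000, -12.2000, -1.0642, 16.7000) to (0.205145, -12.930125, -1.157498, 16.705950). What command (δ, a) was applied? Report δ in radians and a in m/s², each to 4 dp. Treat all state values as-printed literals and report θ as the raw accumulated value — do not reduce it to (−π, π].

δ = -0.2930, a = 0.1190

a = (v'−v)/dt = (0.005950)/0.05 = 0.1190
Δθ = θ'−θ = -0.093298;  (v·dt/L) = 16.7000·0.05/2.7 = 0.309259
tan δ = Δθ·L/(v·dt) = -0.301682  →  δ = -0.2930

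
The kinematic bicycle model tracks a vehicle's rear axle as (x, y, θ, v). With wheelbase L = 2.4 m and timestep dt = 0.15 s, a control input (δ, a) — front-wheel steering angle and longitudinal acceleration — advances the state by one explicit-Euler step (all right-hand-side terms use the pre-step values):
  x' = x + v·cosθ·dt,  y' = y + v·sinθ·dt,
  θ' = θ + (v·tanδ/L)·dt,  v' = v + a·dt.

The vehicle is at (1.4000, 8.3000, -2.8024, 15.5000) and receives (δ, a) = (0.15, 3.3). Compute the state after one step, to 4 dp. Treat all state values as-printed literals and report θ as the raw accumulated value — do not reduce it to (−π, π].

(-0.7925, 7.5264, -2.6560, 15.9950)

x' = 1.4000 + 15.5000·cos(-2.8024)·0.15 = -0.7925
y' = 8.3000 + 15.5000·sin(-2.8024)·0.15 = 7.5264
θ' = -2.8024 + (15.5000/2.4)·tan(0.15)·0.15 = -2.6560
v' = 15.5000 + 3.3000·0.15 = 15.9950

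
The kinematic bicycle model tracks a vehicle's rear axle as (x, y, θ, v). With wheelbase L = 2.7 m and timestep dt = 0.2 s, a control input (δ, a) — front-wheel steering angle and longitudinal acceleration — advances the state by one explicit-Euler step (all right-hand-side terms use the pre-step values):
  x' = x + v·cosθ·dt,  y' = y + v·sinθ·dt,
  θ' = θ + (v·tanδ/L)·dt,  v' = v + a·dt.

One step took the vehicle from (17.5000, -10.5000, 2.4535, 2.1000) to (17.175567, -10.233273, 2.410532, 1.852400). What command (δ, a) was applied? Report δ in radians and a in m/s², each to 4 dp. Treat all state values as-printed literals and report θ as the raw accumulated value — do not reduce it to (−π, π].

δ = -0.2695, a = -1.2380

a = (v'−v)/dt = (-0.247600)/0.2 = -1.2380
Δθ = θ'−θ = -0.042968;  (v·dt/L) = 2.1000·0.2/2.7 = 0.155556
tan δ = Δθ·L/(v·dt) = -0.276223  →  δ = -0.2695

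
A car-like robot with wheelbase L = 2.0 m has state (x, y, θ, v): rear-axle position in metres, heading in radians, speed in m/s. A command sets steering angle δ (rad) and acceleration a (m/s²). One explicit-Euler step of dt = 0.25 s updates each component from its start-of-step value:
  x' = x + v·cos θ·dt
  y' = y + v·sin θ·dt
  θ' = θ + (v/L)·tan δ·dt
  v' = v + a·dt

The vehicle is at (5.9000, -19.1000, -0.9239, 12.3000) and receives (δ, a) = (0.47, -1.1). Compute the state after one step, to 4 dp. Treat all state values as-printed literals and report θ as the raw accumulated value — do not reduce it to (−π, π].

(7.7533, -21.5537, -0.1429, 12.0250)

x' = 5.9000 + 12.3000·cos(-0.9239)·0.25 = 7.7533
y' = -19.1000 + 12.3000·sin(-0.9239)·0.25 = -21.5537
θ' = -0.9239 + (12.3000/2.0)·tan(0.47)·0.25 = -0.1429
v' = 12.3000 − 1.1000·0.25 = 12.0250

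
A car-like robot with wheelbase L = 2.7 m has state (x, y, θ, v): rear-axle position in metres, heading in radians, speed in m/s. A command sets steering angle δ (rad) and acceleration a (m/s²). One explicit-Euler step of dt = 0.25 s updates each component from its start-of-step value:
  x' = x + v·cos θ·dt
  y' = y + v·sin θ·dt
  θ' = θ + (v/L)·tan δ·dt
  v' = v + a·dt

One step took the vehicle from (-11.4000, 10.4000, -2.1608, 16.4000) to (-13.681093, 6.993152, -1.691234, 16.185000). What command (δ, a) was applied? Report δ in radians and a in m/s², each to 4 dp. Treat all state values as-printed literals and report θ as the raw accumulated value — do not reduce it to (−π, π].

δ = 0.2999, a = -0.8600

a = (v'−v)/dt = (-0.215000)/0.25 = -0.8600
Δθ = θ'−θ = 0.469566;  (v·dt/L) = 16.4000·0.25/2.7 = 1.518519
tan δ = Δθ·L/(v·dt) = 0.309226  →  δ = 0.2999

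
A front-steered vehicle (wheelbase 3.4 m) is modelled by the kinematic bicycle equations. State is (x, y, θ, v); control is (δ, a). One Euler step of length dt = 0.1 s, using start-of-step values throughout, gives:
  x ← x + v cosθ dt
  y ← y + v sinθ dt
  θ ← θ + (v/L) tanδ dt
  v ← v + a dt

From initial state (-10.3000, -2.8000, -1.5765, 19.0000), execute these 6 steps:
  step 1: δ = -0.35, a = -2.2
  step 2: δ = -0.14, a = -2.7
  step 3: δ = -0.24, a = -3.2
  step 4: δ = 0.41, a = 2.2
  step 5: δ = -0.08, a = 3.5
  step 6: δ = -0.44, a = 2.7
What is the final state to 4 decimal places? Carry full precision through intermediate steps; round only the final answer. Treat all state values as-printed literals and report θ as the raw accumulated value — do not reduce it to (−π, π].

(-12.7448, -13.6066, -2.0622, 19.0300)

after step 1 (δ=-0.35, a=-2.2): (-10.310837, -4.699969, -1.780487, 18.780000)
after step 2 (δ=-0.14, a=-2.7): (-10.701756, -6.536832, -1.858325, 18.510000)
after step 3 (δ=-0.24, a=-3.2): (-11.226668, -8.311844, -1.991552, 18.190000)
after step 4 (δ=0.41, a=2.2): (-11.969639, -9.972192, -1.759024, 18.410000)
after step 5 (δ=-0.08, a=3.5): (-12.314124, -11.780675, -1.802434, 18.760000)
after step 6 (δ=-0.44, a=2.7): (-12.744801, -13.606571, -2.062194, 19.030000)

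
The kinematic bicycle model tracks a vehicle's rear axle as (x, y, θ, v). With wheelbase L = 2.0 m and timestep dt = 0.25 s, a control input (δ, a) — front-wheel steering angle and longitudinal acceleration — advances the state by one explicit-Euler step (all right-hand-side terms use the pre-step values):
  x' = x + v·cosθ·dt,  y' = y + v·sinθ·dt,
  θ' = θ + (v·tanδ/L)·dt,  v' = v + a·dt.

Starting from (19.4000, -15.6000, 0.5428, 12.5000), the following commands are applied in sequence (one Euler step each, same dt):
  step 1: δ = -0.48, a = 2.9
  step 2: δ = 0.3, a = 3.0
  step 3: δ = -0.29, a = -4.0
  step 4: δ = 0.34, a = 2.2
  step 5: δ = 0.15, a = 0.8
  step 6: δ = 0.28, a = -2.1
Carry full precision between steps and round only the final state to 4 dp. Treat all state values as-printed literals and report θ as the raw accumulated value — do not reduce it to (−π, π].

(37.9363, -12.1685, 1.0420, 13.2000)

after step 1 (δ=-0.48, a=2.9): (22.075830, -13.985826, -0.270654, 13.225000)
after step 2 (δ=0.3, a=3.0): (25.261720, -14.869792, 0.240717, 13.975000)
after step 3 (δ=-0.29, a=-4.0): (28.654736, -14.036886, -0.280573, 12.975000)
after step 4 (δ=0.34, a=2.2): (31.771645, -14.935100, 0.293144, 13.525000)
after step 5 (δ=0.15, a=0.8): (35.008651, -13.958041, 0.548657, 13.725000)
after step 6 (δ=0.28, a=-2.1): (37.936282, -12.168500, 1.041993, 13.200000)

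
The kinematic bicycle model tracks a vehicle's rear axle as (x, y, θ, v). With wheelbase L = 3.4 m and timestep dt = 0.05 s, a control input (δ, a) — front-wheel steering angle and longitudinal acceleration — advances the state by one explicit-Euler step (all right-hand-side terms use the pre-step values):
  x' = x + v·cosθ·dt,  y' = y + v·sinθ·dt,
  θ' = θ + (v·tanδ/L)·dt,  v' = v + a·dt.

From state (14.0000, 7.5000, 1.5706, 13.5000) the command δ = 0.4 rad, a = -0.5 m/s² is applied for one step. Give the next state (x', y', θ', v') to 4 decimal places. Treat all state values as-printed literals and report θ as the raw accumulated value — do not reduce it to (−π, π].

(14.0001, 8.1750, 1.6545, 13.4750)

x' = 14.0000 + 13.5000·cos(1.5706)·0.05 = 14.0001
y' = 7.5000 + 13.5000·sin(1.5706)·0.05 = 8.1750
θ' = 1.5706 + (13.5000/3.4)·tan(0.4)·0.05 = 1.6545
v' = 13.5000 − 0.5000·0.05 = 13.4750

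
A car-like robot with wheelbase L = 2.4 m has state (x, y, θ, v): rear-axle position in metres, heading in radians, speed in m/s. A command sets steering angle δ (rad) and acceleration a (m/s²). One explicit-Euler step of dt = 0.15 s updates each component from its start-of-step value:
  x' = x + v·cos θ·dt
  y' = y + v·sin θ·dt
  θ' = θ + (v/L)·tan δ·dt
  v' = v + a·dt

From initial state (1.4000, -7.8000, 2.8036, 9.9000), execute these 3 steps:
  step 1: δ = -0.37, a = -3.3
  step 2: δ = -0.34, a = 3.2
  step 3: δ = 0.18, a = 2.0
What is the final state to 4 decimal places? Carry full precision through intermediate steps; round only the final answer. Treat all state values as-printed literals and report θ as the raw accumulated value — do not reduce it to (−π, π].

after step 1 (δ=-0.37, a=-3.3): (-0.000982, -7.307583, 2.563610, 9.405000)
after step 2 (δ=-0.34, a=3.2): (-1.182579, -6.536840, 2.355679, 9.885000)
after step 3 (δ=0.18, a=2.0): (-2.230500, -5.487837, 2.468102, 10.185000)

(-2.2305, -5.4878, 2.4681, 10.1850)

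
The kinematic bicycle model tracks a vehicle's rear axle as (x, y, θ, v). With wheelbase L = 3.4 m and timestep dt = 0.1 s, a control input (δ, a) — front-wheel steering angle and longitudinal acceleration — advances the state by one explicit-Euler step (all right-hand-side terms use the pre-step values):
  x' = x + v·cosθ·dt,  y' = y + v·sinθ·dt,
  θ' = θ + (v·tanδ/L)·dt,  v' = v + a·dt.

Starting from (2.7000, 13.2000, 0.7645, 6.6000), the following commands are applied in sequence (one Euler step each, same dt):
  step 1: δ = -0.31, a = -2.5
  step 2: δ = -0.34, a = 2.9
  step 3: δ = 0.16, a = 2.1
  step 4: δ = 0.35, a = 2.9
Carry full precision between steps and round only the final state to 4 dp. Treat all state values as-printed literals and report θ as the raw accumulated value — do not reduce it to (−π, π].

after step 1 (δ=-0.31, a=-2.5): (3.176341, 13.656836, 0.702319, 6.350000)
after step 2 (δ=-0.34, a=2.9): (3.661066, 14.067040, 0.636253, 6.640000)
after step 3 (δ=0.16, a=2.1): (4.195139, 14.461579, 0.667770, 6.850000)
after step 4 (δ=0.35, a=2.9): (4.733005, 14.885756, 0.741312, 7.140000)

(4.7330, 14.8858, 0.7413, 7.1400)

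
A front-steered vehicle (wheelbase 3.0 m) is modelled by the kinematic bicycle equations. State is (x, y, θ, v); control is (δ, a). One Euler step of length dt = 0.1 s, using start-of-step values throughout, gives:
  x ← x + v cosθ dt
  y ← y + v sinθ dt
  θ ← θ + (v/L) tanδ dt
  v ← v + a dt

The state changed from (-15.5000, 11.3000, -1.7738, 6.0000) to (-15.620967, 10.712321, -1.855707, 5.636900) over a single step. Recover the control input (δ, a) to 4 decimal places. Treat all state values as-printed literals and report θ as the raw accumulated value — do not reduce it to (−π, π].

a = (v'−v)/dt = (-0.363100)/0.1 = -3.6310
Δθ = θ'−θ = -0.081907;  (v·dt/L) = 6.0000·0.1/3.0 = 0.200000
tan δ = Δθ·L/(v·dt) = -0.409535  →  δ = -0.3887

δ = -0.3887, a = -3.6310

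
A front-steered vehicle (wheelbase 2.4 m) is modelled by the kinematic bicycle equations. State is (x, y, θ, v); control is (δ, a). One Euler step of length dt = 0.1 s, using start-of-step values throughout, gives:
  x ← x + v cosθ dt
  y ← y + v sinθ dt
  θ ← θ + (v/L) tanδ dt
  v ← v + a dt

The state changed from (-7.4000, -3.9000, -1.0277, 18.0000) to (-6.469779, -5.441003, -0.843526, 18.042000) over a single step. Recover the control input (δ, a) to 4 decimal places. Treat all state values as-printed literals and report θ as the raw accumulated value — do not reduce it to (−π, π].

δ = 0.2408, a = 0.4200

a = (v'−v)/dt = (0.042000)/0.1 = 0.4200
Δθ = θ'−θ = 0.184174;  (v·dt/L) = 18.0000·0.1/2.4 = 0.750000
tan δ = Δθ·L/(v·dt) = 0.245565  →  δ = 0.2408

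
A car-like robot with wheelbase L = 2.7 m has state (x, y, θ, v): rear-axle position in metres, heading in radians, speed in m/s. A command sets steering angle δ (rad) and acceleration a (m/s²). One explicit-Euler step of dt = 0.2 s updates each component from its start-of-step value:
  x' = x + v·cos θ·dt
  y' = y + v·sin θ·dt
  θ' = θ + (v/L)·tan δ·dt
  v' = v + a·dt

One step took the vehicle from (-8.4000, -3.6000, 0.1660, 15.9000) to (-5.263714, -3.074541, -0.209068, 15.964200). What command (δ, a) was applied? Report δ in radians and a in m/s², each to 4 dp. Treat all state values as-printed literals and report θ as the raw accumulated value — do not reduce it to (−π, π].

δ = -0.3083, a = 0.3210

a = (v'−v)/dt = (0.064200)/0.2 = 0.3210
Δθ = θ'−θ = -0.375068;  (v·dt/L) = 15.9000·0.2/2.7 = 1.177778
tan δ = Δθ·L/(v·dt) = -0.318454  →  δ = -0.3083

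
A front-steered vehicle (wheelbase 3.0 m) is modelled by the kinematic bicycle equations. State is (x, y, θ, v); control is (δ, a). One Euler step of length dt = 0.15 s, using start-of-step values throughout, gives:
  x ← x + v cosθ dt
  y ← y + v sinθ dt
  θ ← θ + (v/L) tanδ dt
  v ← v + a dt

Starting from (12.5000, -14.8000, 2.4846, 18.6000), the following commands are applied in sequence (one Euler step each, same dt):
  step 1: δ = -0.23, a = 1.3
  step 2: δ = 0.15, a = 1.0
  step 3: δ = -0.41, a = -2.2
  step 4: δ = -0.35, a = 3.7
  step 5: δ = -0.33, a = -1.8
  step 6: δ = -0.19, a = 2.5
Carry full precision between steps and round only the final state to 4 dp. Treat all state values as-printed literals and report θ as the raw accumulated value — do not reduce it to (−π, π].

after step 1 (δ=-0.23, a=1.3): (10.290787, -13.096040, 2.266847, 18.795000)
after step 2 (δ=0.15, a=1.0): (8.483107, -10.932602, 2.408876, 18.945000)
after step 3 (δ=-0.41, a=-2.2): (6.370664, -9.031780, 1.997172, 18.615000)
after step 4 (δ=-0.35, a=3.7): (5.215864, -6.489517, 1.657421, 19.170000)
after step 5 (δ=-0.33, a=-1.8): (4.967085, -3.624799, 1.329111, 18.900000)
after step 6 (δ=-0.19, a=2.5): (5.645612, -0.872196, 1.147369, 19.275000)

(5.6456, -0.8722, 1.1474, 19.2750)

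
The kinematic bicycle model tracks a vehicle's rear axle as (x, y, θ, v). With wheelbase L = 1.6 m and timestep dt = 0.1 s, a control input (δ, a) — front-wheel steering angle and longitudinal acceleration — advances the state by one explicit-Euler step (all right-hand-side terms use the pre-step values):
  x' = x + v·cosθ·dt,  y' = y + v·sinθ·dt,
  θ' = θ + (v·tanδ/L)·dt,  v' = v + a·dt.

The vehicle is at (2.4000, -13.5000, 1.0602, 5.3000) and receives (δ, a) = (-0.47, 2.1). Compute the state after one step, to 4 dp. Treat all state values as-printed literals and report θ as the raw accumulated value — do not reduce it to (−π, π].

(2.6590, -13.0376, 0.8919, 5.5100)

x' = 2.4000 + 5.3000·cos(1.0602)·0.1 = 2.6590
y' = -13.5000 + 5.3000·sin(1.0602)·0.1 = -13.0376
θ' = 1.0602 + (5.3000/1.6)·tan(-0.47)·0.1 = 0.8919
v' = 5.3000 + 2.1000·0.1 = 5.5100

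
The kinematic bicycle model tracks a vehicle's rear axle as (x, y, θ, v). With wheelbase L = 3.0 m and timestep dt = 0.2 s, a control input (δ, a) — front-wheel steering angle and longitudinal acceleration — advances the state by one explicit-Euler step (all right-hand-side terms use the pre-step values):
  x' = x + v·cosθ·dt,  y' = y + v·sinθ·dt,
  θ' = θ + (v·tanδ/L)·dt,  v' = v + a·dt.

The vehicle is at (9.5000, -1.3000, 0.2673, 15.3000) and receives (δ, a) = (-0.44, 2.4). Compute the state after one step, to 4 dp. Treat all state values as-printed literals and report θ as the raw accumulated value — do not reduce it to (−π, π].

(12.4513, -0.4918, -0.2129, 15.7800)

x' = 9.5000 + 15.3000·cos(0.2673)·0.2 = 12.4513
y' = -1.3000 + 15.3000·sin(0.2673)·0.2 = -0.4918
θ' = 0.2673 + (15.3000/3.0)·tan(-0.44)·0.2 = -0.2129
v' = 15.3000 + 2.4000·0.2 = 15.7800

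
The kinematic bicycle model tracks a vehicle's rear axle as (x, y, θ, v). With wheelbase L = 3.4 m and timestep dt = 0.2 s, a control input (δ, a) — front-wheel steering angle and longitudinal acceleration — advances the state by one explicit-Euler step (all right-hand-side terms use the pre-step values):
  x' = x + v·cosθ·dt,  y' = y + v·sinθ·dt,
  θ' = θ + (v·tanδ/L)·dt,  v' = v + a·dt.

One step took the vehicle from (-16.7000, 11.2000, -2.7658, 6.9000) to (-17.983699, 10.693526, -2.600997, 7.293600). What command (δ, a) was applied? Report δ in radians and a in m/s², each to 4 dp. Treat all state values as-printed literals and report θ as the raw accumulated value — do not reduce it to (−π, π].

δ = 0.3857, a = 1.9680

a = (v'−v)/dt = (0.393600)/0.2 = 1.9680
Δθ = θ'−θ = 0.164803;  (v·dt/L) = 6.9000·0.2/3.4 = 0.405882
tan δ = Δθ·L/(v·dt) = 0.406036  →  δ = 0.3857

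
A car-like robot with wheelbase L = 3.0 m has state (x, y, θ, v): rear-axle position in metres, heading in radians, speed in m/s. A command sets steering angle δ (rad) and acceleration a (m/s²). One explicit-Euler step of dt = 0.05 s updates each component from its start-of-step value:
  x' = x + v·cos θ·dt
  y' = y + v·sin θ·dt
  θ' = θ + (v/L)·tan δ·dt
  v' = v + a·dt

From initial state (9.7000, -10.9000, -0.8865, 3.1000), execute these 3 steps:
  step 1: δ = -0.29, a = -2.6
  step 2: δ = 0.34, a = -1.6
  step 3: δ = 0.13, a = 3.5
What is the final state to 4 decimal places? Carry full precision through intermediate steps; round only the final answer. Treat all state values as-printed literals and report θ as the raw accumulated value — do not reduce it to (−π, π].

(9.9816, -11.2484, -0.8781, 3.0650)

after step 1 (δ=-0.29, a=-2.6): (9.797980, -11.020104, -0.901918, 2.970000)
after step 2 (δ=0.34, a=-1.6): (9.890066, -11.136605, -0.884408, 2.890000)
after step 3 (δ=0.13, a=3.5): (9.981642, -11.248381, -0.878111, 3.065000)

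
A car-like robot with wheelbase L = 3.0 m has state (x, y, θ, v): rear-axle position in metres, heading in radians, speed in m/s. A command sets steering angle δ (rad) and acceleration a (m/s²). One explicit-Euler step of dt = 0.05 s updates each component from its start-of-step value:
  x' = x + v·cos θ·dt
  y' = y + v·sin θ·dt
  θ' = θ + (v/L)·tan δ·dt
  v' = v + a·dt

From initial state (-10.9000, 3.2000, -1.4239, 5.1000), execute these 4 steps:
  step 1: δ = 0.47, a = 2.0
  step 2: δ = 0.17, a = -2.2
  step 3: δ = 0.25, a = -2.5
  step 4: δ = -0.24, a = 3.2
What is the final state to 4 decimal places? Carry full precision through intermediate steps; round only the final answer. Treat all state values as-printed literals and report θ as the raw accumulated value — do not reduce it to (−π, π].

(-10.7060, 2.2014, -1.3644, 5.1250)

after step 1 (δ=0.47, a=2.0): (-10.862676, 2.947746, -1.380723, 5.200000)
after step 2 (δ=0.17, a=-2.2): (-10.813554, 2.692429, -1.365846, 5.090000)
after step 3 (δ=0.25, a=-2.5): (-10.761758, 2.443255, -1.344184, 4.965000)
after step 4 (δ=-0.24, a=3.2): (-10.705982, 2.201352, -1.364435, 5.125000)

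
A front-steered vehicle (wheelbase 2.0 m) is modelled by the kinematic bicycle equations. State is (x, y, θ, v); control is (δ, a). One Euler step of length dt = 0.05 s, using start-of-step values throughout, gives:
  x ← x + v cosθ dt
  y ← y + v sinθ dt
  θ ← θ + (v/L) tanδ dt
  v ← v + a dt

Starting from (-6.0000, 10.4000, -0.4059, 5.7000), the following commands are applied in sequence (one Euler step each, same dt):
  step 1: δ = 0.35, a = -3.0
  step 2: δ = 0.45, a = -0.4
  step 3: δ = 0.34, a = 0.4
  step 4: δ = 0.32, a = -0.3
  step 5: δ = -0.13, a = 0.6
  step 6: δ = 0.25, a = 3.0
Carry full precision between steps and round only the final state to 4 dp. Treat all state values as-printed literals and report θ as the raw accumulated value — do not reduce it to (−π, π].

(-4.3992, 9.9368, -0.1745, 5.7150)

after step 1 (δ=0.35, a=-3.0): (-5.738157, 10.287469, -0.353883, 5.550000)
after step 2 (δ=0.45, a=-0.4): (-5.477853, 10.191303, -0.286860, 5.530000)
after step 3 (δ=0.34, a=0.4): (-5.212651, 10.113070, -0.237955, 5.550000)
after step 4 (δ=0.32, a=-0.3): (-4.942971, 10.047659, -0.191975, 5.535000)
after step 5 (δ=-0.13, a=0.6): (-4.671305, 9.994855, -0.210066, 5.565000)
after step 6 (δ=0.25, a=3.0): (-4.399171, 9.936833, -0.174541, 5.715000)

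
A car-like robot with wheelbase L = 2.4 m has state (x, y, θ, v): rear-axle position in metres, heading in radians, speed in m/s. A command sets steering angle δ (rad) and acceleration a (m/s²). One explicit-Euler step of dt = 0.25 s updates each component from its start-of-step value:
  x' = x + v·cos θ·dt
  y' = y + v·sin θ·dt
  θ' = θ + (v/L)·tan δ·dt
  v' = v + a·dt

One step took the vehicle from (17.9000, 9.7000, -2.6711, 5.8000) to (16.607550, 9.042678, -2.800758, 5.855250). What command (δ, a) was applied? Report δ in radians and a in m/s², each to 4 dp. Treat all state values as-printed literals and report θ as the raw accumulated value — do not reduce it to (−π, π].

δ = -0.2114, a = 0.2210

a = (v'−v)/dt = (0.055250)/0.25 = 0.2210
Δθ = θ'−θ = -0.129658;  (v·dt/L) = 5.8000·0.25/2.4 = 0.604167
tan δ = Δθ·L/(v·dt) = -0.214606  →  δ = -0.2114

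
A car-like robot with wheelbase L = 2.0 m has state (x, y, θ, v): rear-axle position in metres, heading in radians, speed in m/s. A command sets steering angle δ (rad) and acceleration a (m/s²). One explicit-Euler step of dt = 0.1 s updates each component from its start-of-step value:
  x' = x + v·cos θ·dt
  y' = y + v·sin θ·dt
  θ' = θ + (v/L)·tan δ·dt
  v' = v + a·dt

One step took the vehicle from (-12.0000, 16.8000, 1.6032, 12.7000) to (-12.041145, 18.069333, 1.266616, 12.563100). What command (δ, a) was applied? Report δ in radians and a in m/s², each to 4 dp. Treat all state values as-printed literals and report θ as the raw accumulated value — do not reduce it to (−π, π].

δ = -0.4874, a = -1.3690

a = (v'−v)/dt = (-0.136900)/0.1 = -1.3690
Δθ = θ'−θ = -0.336584;  (v·dt/L) = 12.7000·0.1/2.0 = 0.635000
tan δ = Δθ·L/(v·dt) = -0.530054  →  δ = -0.4874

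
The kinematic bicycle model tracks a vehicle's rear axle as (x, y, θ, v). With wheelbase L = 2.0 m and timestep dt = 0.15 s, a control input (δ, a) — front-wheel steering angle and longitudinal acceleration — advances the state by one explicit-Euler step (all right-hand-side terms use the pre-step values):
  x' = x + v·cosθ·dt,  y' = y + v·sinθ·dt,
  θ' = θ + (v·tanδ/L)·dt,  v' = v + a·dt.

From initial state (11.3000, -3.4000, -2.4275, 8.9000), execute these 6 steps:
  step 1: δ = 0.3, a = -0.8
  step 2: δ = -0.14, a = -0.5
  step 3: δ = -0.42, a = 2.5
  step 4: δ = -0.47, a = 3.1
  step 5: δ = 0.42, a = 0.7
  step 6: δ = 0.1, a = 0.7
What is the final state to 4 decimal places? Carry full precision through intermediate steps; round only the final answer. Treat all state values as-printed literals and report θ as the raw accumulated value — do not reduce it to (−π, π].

after step 1 (δ=0.3, a=-0.8): (10.291157, -4.274334, -2.221018, 8.780000)
after step 2 (δ=-0.14, a=-0.5): (9.493894, -5.322600, -2.313815, 8.705000)
after step 3 (δ=-0.42, a=2.5): (8.610536, -6.284193, -2.605371, 9.080000)
after step 4 (δ=-0.47, a=3.1): (7.439699, -6.980027, -2.951296, 9.545000)
after step 5 (δ=0.42, a=0.7): (6.033794, -7.250843, -2.631606, 9.650000)
after step 6 (δ=0.1, a=0.7): (4.770487, -7.957463, -2.558989, 9.755000)

(4.7705, -7.9575, -2.5590, 9.7550)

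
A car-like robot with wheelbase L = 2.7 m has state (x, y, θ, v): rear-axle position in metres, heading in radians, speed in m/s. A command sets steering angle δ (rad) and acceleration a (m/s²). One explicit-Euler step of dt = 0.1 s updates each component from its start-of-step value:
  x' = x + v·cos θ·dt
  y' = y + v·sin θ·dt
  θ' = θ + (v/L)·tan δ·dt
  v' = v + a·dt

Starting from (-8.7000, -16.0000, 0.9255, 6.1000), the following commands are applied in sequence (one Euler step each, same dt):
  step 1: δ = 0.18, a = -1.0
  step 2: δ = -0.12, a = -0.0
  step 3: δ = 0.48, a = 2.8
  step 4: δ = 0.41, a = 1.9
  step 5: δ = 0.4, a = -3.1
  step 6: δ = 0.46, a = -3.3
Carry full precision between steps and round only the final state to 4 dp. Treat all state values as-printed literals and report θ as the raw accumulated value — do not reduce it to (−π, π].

(-6.8788, -12.8096, 1.3709, 5.8300)

after step 1 (δ=0.18, a=-1.0): (-8.333125, -15.512658, 0.966612, 6.000000)
after step 2 (δ=-0.12, a=-0.0): (-7.992270, -15.018879, 0.939816, 6.000000)
after step 3 (δ=0.48, a=2.8): (-7.638308, -14.534409, 1.055508, 6.280000)
after step 4 (δ=0.41, a=1.9): (-7.328838, -13.987954, 1.156600, 6.470000)
after step 5 (δ=0.4, a=-3.1): (-7.068450, -13.395665, 1.257913, 6.160000)
after step 6 (δ=0.46, a=-3.3): (-6.878843, -12.809571, 1.370949, 5.830000)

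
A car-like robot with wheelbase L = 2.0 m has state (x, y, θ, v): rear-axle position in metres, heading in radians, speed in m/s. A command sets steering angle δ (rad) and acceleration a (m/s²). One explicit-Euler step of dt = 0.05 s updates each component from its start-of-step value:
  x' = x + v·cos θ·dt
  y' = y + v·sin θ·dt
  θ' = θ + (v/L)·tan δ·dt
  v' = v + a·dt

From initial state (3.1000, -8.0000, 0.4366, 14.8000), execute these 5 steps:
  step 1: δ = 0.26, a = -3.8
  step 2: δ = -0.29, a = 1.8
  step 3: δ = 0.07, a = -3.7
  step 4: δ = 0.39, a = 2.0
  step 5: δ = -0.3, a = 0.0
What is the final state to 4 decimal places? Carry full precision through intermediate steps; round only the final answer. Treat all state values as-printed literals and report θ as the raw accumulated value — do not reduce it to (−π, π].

(6.3239, -6.2808, 0.4879, 14.6150)

after step 1 (δ=0.26, a=-3.8): (3.770584, -7.687083, 0.535028, 14.610000)
after step 2 (δ=-0.29, a=1.8): (4.399000, -7.314627, 0.426033, 14.700000)
after step 3 (δ=0.07, a=-3.7): (5.068300, -7.010879, 0.451800, 14.515000)
after step 4 (δ=0.39, a=2.0): (5.721230, -6.694027, 0.600961, 14.615000)
after step 5 (δ=-0.3, a=0.0): (6.323947, -6.280835, 0.487938, 14.615000)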